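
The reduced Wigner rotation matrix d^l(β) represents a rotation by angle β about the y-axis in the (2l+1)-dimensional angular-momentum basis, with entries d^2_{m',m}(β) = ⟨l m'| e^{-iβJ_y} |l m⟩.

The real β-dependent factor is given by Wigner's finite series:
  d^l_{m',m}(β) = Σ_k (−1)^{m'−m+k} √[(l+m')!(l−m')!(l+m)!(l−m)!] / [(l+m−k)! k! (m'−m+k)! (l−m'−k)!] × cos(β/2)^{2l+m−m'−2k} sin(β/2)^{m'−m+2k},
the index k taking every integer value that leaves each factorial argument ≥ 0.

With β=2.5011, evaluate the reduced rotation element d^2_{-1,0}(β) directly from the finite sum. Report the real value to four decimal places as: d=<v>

d=-0.5868

d^2_{-1,0}(β=2.5011) via Wigner's sum:
With c≡cos(β/2)=0.314800 and s≡sin(β/2)=0.949158, N=[1·6·2·2]^{1/2}=4.898979
Admissible k: 1..2 (factorial args all ≥0)
  k=1: (−1)^0·4.8990/(2)·0.3148^3·0.9492^1 = +0.072530
  k=2: (−1)^1·4.8990/(2)·0.3148^1·0.9492^3 = -0.659366
d^2_{-1,0}(2.5011) = +0.072530 -0.659366 = -0.586835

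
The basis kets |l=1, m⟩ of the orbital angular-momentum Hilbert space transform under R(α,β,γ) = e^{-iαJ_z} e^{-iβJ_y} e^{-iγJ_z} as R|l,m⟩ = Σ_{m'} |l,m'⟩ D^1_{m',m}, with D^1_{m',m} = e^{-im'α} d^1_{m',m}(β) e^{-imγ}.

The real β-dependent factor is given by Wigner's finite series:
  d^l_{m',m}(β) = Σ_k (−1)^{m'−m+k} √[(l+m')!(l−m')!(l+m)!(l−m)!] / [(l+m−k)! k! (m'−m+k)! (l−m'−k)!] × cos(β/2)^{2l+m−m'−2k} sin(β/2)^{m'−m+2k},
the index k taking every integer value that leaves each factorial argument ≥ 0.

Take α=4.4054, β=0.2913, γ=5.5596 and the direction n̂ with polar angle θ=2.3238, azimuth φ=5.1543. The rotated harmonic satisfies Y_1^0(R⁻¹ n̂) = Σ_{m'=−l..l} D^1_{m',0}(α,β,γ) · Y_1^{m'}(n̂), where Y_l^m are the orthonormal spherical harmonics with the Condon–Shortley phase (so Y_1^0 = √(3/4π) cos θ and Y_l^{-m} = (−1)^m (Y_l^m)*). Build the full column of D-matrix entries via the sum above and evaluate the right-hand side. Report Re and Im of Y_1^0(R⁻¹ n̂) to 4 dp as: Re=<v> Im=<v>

Need the full column D^1_{m',0} for m'=−1..1 at α=4.4054, β=0.2913, γ=5.5596.
cos(β/2)=0.989412, sin(β/2)=0.145136
d^1_{-1,0}: single k=1 term ⇒ +0.203079;  D = -0.061369-0.193585i
d^1_{0,0}: k∈[0..1] ⇒ +0.978936 -0.021064 = +0.957871;  D = +0.957871+0.000000i
d^1_{1,0}: single k=0 term ⇒ -0.203079;  D = +0.061369-0.193585i
Y_1^{m'}(θ=2.3238,φ=5.1543) and Σ D·Y over m':
  (-0.0614-0.1936i)·(+0.1078+0.2279i)  (+0.9579+0.0000i)·(-0.3341+0.0000i)  (+0.0614-0.1936i)·(-0.1078+0.2279i)
Y_1^0(R⁻¹ n̂) = -0.245055+0.000000i

Re=-0.2451 Im=0.0000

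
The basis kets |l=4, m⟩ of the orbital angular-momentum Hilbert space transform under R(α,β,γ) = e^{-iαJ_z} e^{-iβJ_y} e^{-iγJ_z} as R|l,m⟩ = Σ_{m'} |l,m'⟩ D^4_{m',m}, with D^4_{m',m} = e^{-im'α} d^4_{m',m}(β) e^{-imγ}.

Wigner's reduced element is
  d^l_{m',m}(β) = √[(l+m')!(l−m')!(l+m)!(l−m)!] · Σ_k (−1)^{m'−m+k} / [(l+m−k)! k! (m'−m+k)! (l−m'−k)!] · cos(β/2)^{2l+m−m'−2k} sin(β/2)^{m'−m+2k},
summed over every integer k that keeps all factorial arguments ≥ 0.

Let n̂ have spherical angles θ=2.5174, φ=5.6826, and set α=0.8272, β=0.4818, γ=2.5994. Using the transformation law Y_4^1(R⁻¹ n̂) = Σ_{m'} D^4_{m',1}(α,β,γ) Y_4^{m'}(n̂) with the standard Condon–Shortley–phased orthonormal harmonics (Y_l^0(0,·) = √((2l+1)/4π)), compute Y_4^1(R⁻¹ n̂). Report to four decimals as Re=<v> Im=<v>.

Re=-0.0531 Im=0.0205

Need the full column D^4_{m',1} for m'=−4..4 at α=0.8272, β=0.4818, γ=2.5994.
cos(β/2)=0.971124, sin(β/2)=0.238577
d^4_{-4,1}: single k=5 term ⇒ +0.005297;  D = +0.004019+0.003451i
d^4_{-3,1}: k∈[4..5] ⇒ +0.038118 -0.001380 = +0.036738;  D = +0.036483-0.004318i
d^4_{-2,1}: k∈[3..5] ⇒ +0.165872 -0.015017 +0.000181 = +0.151036;  D = +0.088468-0.122414i
d^4_{-1,1}: k∈[2..5] ⇒ +0.477423 -0.086443 +0.002609 -0.000010 = +0.393578;  D = -0.078733-0.385622i
d^4_{0,1}: k∈[1..4] ⇒ +0.869090 -0.314719 +0.018995 -0.000191 = +0.573174;  D = -0.490969-0.295767i
d^4_{1,1}: k∈[0..3] ⇒ +0.791036 -0.716135 +0.086443 -0.001739 = +0.159606;  D = -0.153167+0.044875i
d^4_{2,1}: k∈[0..2] ⇒ -0.824491 +0.248807 -0.010011 = -0.585695;  D = +0.259277-0.525180i
d^4_{3,1}: k∈[0..1] ⇒ +0.378943 -0.038118 = +0.340825;  D = +0.122806+0.317931i
d^4_{4,1}: single k=0 term ⇒ -0.087771;  D = -0.081672-0.032147i
Y_4^{m'}(θ=2.5174,φ=5.6826) and Σ D·Y over m':
  (+0.0040+0.0035i)·(-0.0382+0.0348i)  (+0.0365-0.0043i)·(+0.0464-0.1974i)  (+0.0885-0.1224i)·(+0.1490+0.3845i)  (-0.0787-0.3856i)·(-0.2978-0.2040i)  (-0.4910-0.2958i)·(-0.1671+0.0000i)  (-0.1532+0.0449i)·(+0.2978-0.2040i)  (+0.2593-0.5252i)·(+0.1490-0.3845i)  (+0.1228+0.3179i)·(-0.0464-0.1974i)  (-0.0817-0.0321i)·(-0.0382-0.0348i)
Y_4^1(R⁻¹ n̂) = -0.053103+0.020455i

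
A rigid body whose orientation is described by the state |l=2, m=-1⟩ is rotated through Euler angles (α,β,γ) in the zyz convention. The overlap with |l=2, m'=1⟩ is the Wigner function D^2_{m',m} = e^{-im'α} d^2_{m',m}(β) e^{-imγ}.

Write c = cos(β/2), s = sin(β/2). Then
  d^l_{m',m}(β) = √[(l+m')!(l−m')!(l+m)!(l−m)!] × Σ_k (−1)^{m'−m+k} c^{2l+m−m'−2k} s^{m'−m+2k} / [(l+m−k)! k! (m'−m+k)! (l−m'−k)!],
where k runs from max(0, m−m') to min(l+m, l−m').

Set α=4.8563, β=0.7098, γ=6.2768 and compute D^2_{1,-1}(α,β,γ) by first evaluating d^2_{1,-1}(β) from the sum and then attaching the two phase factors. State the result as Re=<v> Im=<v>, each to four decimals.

Re=0.0455 Im=0.3005

D^2_{1,-1}(4.8563,0.7098,6.2768) = e^{-i·1·4.8563}·d^2_{1,-1}(0.7098)·e^{-i·-1·6.2768}. Compute d first:
Half-angle: c=0.937681, s=0.347497. N=√(6·1·1·6)=6.000000
Admissible k: 0..1 (factorial args all ≥0)
  k=0: (−1)^2·6.0000/(2)·0.9377^2·0.3475^2 = +0.318517
  k=1: (−1)^3·6.0000/(6)·0.9377^0·0.3475^4 = -0.014582
d^2_{1,-1}(0.7098) = +0.318517 -0.014582 = +0.303936
D = (+0.143415+0.989663i)·(+0.303936)·(+0.999980-0.006385i) = +0.045509+0.300509i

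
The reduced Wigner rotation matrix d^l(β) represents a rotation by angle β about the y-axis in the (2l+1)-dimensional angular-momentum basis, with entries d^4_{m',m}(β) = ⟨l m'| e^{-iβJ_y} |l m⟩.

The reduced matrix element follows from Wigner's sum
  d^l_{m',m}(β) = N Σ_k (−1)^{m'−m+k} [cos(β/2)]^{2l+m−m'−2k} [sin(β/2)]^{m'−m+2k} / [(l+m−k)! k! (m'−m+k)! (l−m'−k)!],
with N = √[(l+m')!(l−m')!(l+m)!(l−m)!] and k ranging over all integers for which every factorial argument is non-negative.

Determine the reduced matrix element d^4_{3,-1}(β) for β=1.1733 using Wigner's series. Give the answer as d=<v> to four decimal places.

d^4_{3,-1}(β=1.1733) via Wigner's sum:
With c≡cos(β/2)=0.832800 and s≡sin(β/2)=0.553574, N=[5040·1·6·120]^{1/2}=1904.940944
k: max(0,(-1)−(3))=0 … min(4+(-1),4−(3))=1
  k=0: (−1)^4·1904.9409/(144)·0.8328^4·0.5536^4 = +0.597565
  k=1: (−1)^5·1904.9409/(240)·0.8328^2·0.5536^6 = -0.158419
d^4_{3,-1}(1.1733) = +0.597565 -0.158419 = +0.439146

d=0.4391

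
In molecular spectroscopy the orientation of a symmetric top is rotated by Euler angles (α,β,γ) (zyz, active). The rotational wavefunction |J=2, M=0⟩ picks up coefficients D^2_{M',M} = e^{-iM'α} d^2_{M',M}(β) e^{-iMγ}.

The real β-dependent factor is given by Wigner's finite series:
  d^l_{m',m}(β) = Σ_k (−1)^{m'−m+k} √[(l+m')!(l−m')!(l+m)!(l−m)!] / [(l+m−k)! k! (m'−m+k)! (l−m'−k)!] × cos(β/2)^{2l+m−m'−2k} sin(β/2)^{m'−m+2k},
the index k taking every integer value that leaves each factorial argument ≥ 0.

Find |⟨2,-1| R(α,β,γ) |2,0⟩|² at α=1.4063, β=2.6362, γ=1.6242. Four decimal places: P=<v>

First d^2_{-1,0}(β=2.6362), then the phase factors e^{-i(-1)α} and e^{-i(0)γ}:
With c≡cos(β/2)=0.250016 and s≡sin(β/2)=0.968242, N=[1·6·2·2]^{1/2}=4.898979
The bounds max(0,m−m')=1 and min(l+m,l−m')=2 give 2 terms
  k=1: (−1)^0·4.8990/(2)·0.2500^3·0.9682^1 = +0.037065
  k=2: (−1)^1·4.8990/(2)·0.2500^1·0.9682^3 = -0.555897
d^2_{-1,0}(2.6362) = +0.037065 -0.555897 = -0.518832
|D^2_{-1,0}|² = |d^2_{-1,0}(β)|² = (-0.518832)² = 0.269187 (the z-rotation phases have unit modulus)

P=0.2692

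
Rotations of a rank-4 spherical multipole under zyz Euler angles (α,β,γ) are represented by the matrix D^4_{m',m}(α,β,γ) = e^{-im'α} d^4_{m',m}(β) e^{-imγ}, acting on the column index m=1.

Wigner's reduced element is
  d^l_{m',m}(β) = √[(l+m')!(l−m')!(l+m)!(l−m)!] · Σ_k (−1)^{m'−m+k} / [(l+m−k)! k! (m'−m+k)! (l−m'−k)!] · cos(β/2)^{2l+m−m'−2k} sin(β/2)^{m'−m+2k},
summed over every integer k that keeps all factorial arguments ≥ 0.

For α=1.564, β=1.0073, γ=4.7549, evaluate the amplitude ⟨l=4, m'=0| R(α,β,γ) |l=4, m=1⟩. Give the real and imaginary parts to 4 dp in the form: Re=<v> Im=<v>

Re=-0.0108 Im=-0.2529

First d^4_{0,1}(β=1.0073), then the phase factors e^{-i(0)α} and e^{-i(1)γ}:
c=cos(1.0073/2)=0.875827, s=sin(1.0073/2)=0.482626; N=√[24·24·120·6]=643.987578
k∈{1,2,3,4} keeps every argument non-negative
  k=1: (−1)^0·643.9876/(144)·0.8758^7·0.4826^1 = +0.853204
  k=2: (−1)^1·643.9876/(24)·0.8758^5·0.4826^3 = -1.554491
  k=3: (−1)^2·643.9876/(24)·0.8758^3·0.4826^5 = +0.472033
  k=4: (−1)^3·643.9876/(144)·0.8758^1·0.4826^7 = -0.023889
d^4_{0,1}(1.0073) = +0.853204 -1.554491 +0.472033 -0.023889 = -0.253144
Phases: e^{-i·(0)·1.564}=+1.000000+0.000000i, e^{-i·(1)·4.7549}=+0.042498+0.999097i ⇒ D=-0.010758-0.252915i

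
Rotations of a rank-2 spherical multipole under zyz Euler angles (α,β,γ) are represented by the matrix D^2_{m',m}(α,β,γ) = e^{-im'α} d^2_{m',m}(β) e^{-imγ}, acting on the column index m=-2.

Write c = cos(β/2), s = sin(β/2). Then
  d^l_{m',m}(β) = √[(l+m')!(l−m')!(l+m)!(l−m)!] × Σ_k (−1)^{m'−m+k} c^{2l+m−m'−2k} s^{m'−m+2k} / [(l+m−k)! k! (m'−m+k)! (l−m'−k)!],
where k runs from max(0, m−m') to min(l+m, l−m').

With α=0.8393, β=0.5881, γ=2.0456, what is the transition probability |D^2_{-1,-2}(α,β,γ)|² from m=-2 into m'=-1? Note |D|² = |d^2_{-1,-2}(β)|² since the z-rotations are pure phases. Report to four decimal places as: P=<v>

First d^2_{-1,-2}(β=0.5881), then the phase factors e^{-i(-1)α} and e^{-i(-2)γ}:
c=cos(0.5881/2)=0.957078, s=sin(0.5881/2)=0.289831; N=√[1·6·1·24]=12.000000
k∈{0} keeps every argument non-negative
  k=0: (−1)^1·12.0000/(6)·0.9571^3·0.2898^1 = -0.508179
d^2_{-1,-2}(0.5881) = -0.508179
|D^2_{-1,-2}|² = |d^2_{-1,-2}(β)|² = (-0.508179)² = 0.258245 (the z-rotation phases have unit modulus)

P=0.2582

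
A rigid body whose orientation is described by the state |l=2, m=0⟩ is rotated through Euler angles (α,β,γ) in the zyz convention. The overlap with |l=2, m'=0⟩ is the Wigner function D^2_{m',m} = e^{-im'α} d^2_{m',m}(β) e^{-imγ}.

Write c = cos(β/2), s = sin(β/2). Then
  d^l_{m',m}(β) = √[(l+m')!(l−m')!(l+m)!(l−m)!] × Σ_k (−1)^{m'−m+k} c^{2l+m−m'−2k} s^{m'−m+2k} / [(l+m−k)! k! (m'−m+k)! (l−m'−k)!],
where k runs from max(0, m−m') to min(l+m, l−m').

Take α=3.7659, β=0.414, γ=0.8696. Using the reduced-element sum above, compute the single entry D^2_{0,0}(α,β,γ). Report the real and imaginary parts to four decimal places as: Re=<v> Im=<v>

Re=0.7573 Im=0.0000

D^2_{0,0}(3.7659,0.414,0.8696) = e^{-i·0·3.7659}·d^2_{0,0}(0.414)·e^{-i·0·0.8696}. Compute d first:
With c≡cos(β/2)=0.978652 and s≡sin(β/2)=0.205525, N=[2·2·2·2]^{1/2}=4.000000
Admissible k: 0..2 (factorial args all ≥0)
  k=0: (−1)^0·4.0000/(4)·0.9787^4·0.2055^0 = +0.917303
  k=1: (−1)^1·4.0000/(1)·0.9787^2·0.2055^2 = -0.161825
  k=2: (−1)^2·4.0000/(4)·0.9787^0·0.2055^4 = +0.001784
d^2_{0,0}(0.414) = +0.917303 -0.161825 +0.001784 = +0.757263
Phases: e^{-i·(0)·3.7659}=+1.000000+0.000000i, e^{-i·(0)·0.8696}=+1.000000+0.000000i ⇒ D=+0.757263+0.000000i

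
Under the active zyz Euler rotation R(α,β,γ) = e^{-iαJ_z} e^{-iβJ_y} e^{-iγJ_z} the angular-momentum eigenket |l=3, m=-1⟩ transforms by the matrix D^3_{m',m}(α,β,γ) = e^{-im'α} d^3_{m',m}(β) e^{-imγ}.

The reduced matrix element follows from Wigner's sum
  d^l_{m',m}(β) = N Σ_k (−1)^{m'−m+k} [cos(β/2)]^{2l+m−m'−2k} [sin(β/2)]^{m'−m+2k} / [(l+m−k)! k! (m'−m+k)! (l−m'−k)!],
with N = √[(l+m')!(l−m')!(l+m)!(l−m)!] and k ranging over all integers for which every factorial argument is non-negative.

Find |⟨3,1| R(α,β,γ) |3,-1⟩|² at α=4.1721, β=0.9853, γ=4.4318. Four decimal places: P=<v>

P=0.2594

Split into d^3_{1,-1}(β=0.9853) × two z-phases.
Half-angle: c=0.881083, s=0.472962. N=√(24·2·2·24)=48.000000
k∈{0,1,2} keeps every argument non-negative
  k=0: (−1)^2·48.0000/(8)·0.8811^4·0.4730^2 = +0.808856
  k=1: (−1)^3·48.0000/(6)·0.8811^2·0.4730^4 = -0.310763
  k=2: (−1)^4·48.0000/(48)·0.8811^0·0.4730^6 = +0.011193
d^3_{1,-1}(0.9853) = +0.808856 -0.310763 +0.011193 = +0.509286
|D^3_{1,-1}|² = |d^3_{1,-1}(β)|² = (+0.509286)² = 0.259372 (the z-rotation phases have unit modulus)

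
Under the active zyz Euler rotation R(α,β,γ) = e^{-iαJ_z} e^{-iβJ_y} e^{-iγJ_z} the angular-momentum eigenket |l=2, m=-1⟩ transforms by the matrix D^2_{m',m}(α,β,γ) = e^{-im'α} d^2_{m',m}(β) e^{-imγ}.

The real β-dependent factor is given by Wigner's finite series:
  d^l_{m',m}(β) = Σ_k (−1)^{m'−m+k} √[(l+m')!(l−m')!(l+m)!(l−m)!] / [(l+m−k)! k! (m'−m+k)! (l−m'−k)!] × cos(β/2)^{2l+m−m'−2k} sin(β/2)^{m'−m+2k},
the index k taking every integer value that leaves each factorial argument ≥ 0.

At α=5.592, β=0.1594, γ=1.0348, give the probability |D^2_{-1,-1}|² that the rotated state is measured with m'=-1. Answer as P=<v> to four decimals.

Split into d^2_{-1,-1}(β=0.1594) × two z-phases.
Half-angle: c=0.996826, s=0.079616. N=√(1·6·1·6)=6.000000
k∈{0,1} keeps every argument non-negative
  k=0: (−1)^0·6.0000/(6)·0.9968^4·0.0796^0 = +0.987363
  k=1: (−1)^1·6.0000/(2)·0.9968^2·0.0796^2 = -0.018895
d^2_{-1,-1}(0.1594) = +0.987363 -0.018895 = +0.968467
|D^2_{-1,-1}|² = |d^2_{-1,-1}(β)|² = (+0.968467)² = 0.937929 (the z-rotation phases have unit modulus)

P=0.9379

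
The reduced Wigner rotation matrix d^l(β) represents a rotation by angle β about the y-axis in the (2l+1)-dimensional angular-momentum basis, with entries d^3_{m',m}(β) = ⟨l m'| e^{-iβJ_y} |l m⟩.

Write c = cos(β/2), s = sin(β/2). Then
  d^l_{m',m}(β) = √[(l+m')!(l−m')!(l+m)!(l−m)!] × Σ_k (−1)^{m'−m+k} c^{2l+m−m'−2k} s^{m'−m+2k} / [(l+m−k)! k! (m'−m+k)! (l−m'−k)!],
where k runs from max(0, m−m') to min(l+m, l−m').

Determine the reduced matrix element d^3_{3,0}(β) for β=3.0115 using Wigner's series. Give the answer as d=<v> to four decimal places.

d^3_{3,0}(β=3.0115) via Wigner's sum:
With c≡cos(β/2)=0.065000 and s≡sin(β/2)=0.997885, N=[720·1·6·6]^{1/2}=160.996894
k∈{0} keeps every argument non-negative
  k=0: (−1)^3·160.9969/(36)·0.0650^3·0.9979^3 = -0.001220
d^3_{3,0}(3.0115) = -0.001220

d=-0.0012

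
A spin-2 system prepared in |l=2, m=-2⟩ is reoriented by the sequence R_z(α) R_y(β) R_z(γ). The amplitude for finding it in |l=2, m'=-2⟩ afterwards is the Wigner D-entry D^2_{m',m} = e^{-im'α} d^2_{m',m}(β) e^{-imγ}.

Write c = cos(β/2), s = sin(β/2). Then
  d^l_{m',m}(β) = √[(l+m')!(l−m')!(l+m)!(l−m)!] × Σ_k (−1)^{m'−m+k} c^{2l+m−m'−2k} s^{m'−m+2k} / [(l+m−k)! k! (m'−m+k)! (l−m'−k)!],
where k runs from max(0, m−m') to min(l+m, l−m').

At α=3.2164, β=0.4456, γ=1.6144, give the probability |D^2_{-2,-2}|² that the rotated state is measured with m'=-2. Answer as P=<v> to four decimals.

First d^2_{-2,-2}(β=0.4456), then the phase factors e^{-i(-2)α} and e^{-i(-2)γ}:
Half-angle: c=0.975283, s=0.220961. N=√(1·24·1·24)=24.000000
Admissible k: 0..0 (factorial args all ≥0)
  k=0: (−1)^0·24.0000/(24)·0.9753^4·0.2210^0 = +0.904736
d^2_{-2,-2}(0.4456) = +0.904736
|D^2_{-2,-2}|² = |d^2_{-2,-2}(β)|² = (+0.904736)² = 0.818547 (the z-rotation phases have unit modulus)

P=0.8185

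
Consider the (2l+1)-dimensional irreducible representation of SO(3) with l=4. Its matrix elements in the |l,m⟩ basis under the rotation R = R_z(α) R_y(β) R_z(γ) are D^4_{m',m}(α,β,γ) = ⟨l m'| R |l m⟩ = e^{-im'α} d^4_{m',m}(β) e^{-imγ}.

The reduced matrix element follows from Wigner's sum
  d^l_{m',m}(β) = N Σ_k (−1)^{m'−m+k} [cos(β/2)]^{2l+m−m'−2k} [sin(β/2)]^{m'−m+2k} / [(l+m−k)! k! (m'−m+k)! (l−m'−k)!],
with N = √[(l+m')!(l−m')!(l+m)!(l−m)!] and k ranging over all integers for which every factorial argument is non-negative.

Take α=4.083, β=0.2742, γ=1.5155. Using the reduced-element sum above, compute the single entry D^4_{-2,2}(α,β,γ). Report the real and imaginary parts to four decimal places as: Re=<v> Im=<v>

Re=0.0020 Im=-0.0045

D^4_{-2,2}(4.083,0.2742,1.5155) = e^{-i·-2·4.083}·d^4_{-2,2}(0.2742)·e^{-i·2·1.5155}. Compute d first:
c=cos(0.2742/2)=0.990617, s=sin(0.2742/2)=0.136671; N=√[2·720·720·2]=1440.000000
Admissible k: 4..6 (factorial args all ≥0)
  k=4: (−1)^0·1440.0000/(96)·0.9906^4·0.1367^4 = +0.005040
  k=5: (−1)^1·1440.0000/(120)·0.9906^2·0.1367^6 = -0.000077
  k=6: (−1)^2·1440.0000/(1440)·0.9906^0·0.1367^8 = +0.000000
d^4_{-2,2}(0.2742) = +0.005040 -0.000077 +0.000000 = +0.004963
Phases: e^{-i·(-2)·4.083}=-0.306980+0.951716i, e^{-i·(2)·1.5155}=-0.993891-0.110367i ⇒ D=+0.002036-0.004527i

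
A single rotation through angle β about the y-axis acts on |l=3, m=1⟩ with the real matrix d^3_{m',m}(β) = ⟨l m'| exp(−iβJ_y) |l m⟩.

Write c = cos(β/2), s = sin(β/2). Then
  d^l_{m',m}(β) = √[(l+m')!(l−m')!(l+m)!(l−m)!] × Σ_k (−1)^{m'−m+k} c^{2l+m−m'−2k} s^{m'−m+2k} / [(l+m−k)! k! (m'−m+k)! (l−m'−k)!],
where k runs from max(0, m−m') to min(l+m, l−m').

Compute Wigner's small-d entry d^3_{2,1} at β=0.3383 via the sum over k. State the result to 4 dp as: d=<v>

d^3_{2,1}(β=0.3383) via Wigner's sum:
c=cos(0.3383/2)=0.985728, s=sin(0.3383/2)=0.168345; N=√[120·1·24·2]=75.894664
The bounds max(0,m−m')=0 and min(l+m,l−m')=1 give 2 terms
  k=0: (−1)^1·75.8947/(24)·0.9857^5·0.1683^1 = -0.495433
  k=1: (−1)^2·75.8947/(12)·0.9857^3·0.1683^3 = +0.028900
d^3_{2,1}(0.3383) = -0.495433 +0.028900 = -0.466533

d=-0.4665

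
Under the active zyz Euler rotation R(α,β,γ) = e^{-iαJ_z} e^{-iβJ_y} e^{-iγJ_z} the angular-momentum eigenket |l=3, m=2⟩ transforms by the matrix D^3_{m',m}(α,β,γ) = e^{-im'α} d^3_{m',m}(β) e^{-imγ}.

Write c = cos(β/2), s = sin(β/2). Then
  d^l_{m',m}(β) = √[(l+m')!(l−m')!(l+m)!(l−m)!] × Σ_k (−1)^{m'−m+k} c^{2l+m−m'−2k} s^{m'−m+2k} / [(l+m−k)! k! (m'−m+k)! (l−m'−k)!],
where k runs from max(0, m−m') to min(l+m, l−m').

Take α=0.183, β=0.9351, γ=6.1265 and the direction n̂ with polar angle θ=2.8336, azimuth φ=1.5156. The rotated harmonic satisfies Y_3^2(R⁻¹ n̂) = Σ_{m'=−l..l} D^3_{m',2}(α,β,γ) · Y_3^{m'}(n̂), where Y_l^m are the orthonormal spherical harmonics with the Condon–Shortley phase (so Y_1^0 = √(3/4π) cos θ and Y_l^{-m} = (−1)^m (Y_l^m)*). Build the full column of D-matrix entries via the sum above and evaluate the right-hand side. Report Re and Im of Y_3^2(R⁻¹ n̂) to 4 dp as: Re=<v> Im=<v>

Re=-0.2044 Im=-0.3266

Need the full column D^3_{m',2} for m'=−3..3 at α=0.183, β=0.9351, γ=6.1265.
cos(β/2)=0.892675, sin(β/2)=0.450701
d^3_{-3,2}: single k=5 term ⇒ +0.040664;  D = +0.026458+0.030880i
d^3_{-2,2}: k∈[4..5] ⇒ +0.164403 -0.008382 = +0.156021;  D = +0.121380+0.098029i
d^3_{-1,2}: k∈[3..4] ⇒ +0.411884 -0.052497 = +0.359387;  D = +0.316015+0.171153i
d^3_{0,2}: k∈[2..3] ⇒ +0.706498 -0.180094 = +0.526403;  D = +0.500767+0.162273i
d^3_{1,2}: k∈[1..2] ⇒ +0.807896 -0.411884 = +0.396012;  D = +0.392651+0.051482i
d^3_{2,2}: k∈[0..1] ⇒ +0.506012 -0.644941 = -0.138929;  D = -0.138737+0.007308i
d^3_{3,2}: single k=0 term ⇒ -0.625794;  D = -0.608501+0.146095i
Y_3^{m'}(θ=2.8336,φ=1.5156) and Σ D·Y over m':
  (+0.0265+0.0309i)·(-0.0019+0.0115i)  (+0.1214+0.0980i)·(+0.0890+0.0099i)  (+0.3160+0.1712i)·(+0.0191-0.3463i)  (+0.5008+0.1623i)·(-0.5478+0.0000i)  (+0.3927+0.0515i)·(-0.0191-0.3463i)  (-0.1387+0.0073i)·(+0.0890-0.0099i)  (-0.6085+0.1461i)·(+0.0019+0.0115i)
Y_3^2(R⁻¹ n̂) = -0.204379-0.326564i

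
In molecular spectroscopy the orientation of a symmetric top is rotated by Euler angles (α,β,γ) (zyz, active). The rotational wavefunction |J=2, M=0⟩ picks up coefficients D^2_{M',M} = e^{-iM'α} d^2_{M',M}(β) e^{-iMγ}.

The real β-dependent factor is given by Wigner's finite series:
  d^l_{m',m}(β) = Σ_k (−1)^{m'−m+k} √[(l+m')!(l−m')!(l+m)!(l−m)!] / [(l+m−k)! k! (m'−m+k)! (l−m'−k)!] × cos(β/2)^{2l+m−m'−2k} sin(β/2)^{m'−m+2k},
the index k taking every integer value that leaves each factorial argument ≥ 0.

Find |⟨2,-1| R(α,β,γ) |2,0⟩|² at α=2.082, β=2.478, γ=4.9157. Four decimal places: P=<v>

P=0.3532

First d^2_{-1,0}(β=2.478), then the phase factors e^{-i(-1)α} and e^{-i(0)γ}:
With c≡cos(β/2)=0.325742 and s≡sin(β/2)=0.945459, N=[1·6·2·2]^{1/2}=4.898979
k∈{1,2} keeps every argument non-negative
  k=1: (−1)^0·4.8990/(2)·0.3257^3·0.9455^1 = +0.080046
  k=2: (−1)^1·4.8990/(2)·0.3257^1·0.9455^3 = -0.674337
d^2_{-1,0}(2.478) = +0.080046 -0.674337 = -0.594291
|D^2_{-1,0}|² = |d^2_{-1,0}(β)|² = (-0.594291)² = 0.353182 (the z-rotation phases have unit modulus)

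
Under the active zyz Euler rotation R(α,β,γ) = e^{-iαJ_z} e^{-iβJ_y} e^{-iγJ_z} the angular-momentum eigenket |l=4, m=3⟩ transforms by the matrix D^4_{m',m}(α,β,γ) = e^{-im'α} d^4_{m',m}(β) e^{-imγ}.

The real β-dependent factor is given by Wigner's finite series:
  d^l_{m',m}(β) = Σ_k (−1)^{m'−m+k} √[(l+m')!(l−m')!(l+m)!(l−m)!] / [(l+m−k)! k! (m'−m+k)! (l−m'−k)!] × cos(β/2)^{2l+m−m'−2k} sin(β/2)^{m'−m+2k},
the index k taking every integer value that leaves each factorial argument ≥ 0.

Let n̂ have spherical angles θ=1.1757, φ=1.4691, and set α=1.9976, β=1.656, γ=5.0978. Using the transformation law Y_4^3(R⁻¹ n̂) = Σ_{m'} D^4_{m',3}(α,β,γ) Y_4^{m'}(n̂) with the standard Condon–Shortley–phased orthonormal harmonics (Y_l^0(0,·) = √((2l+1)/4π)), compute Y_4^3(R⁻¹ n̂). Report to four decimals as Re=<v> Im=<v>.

Re=0.2461 Im=-0.0829

Need the full column D^4_{m',3} for m'=−4..4 at α=1.9976, β=1.656, γ=5.0978.
cos(β/2)=0.676350, sin(β/2)=0.736580
d^4_{-4,3}: single k=7 term ⇒ +0.225038;  D = +0.117813-0.191735i
d^4_{-3,3}: k∈[6..7] ⇒ +0.511401 -0.086648 = +0.424753;  D = -0.421482-0.052609i
d^4_{-2,3}: k∈[5..6] ⇒ +0.753009 -0.297698 = +0.455311;  D = +0.135695+0.434621i
d^4_{-1,3}: k∈[4..5] ⇒ +0.814865 -0.579874 = +0.234991;  D = +0.175199-0.156608i
d^4_{0,3}: k∈[3..4] ⇒ +0.669241 -0.793741 = -0.124501;  D = +0.113955+0.050148i
d^4_{1,3}: k∈[2..3] ⇒ +0.412231 -0.814865 = -0.402634;  D = -0.004928-0.402604i
d^4_{2,3}: k∈[1..2] ⇒ +0.178437 -0.634898 = -0.456460;  D = -0.413169+0.194030i
d^4_{3,3}: k∈[0..1] ⇒ +0.043790 -0.363553 = -0.319763;  D = +0.243546+0.207205i
d^4_{4,3}: single k=0 term ⇒ -0.134886;  D = +0.037036-0.129702i
Y_4^{m'}(θ=1.1757,φ=1.4691) and Σ D·Y over m':
  (+0.1178-0.1917i)·(+0.2949+0.1271i)  (-0.4215-0.0526i)·(-0.1138+0.3613i)  (+0.1357+0.4346i)·(-0.0103-0.0021i)  (+0.1752-0.1566i)·(-0.0335+0.3282i)  (+0.1140+0.0501i)·(-0.0715+0.0000i)  (-0.0049-0.4026i)·(+0.0335+0.3282i)  (-0.4132+0.1940i)·(-0.0103+0.0021i)  (+0.2435+0.2072i)·(+0.1138+0.3613i)  (+0.0370-0.1297i)·(+0.2949-0.1271i)
Y_4^3(R⁻¹ n̂) = +0.246088-0.082869i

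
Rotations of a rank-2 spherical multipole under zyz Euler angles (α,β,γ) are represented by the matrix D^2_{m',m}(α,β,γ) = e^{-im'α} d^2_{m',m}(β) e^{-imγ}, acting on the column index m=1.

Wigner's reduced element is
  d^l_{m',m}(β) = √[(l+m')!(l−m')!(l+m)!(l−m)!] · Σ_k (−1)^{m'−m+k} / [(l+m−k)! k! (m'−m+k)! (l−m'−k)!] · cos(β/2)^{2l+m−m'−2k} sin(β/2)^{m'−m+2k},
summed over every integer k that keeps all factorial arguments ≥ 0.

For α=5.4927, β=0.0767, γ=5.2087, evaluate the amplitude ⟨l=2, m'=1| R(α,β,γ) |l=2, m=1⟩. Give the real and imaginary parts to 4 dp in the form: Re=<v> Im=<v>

Re=-0.2878 Im=0.9500

Split into d^2_{1,1}(β=0.0767) × two z-phases.
c=cos(0.0767/2)=0.999265, s=sin(0.0767/2)=0.038341; N=√[6·1·6·1]=6.000000
Admissible k: 0..1 (factorial args all ≥0)
  k=0: (−1)^0·6.0000/(6)·0.9993^4·0.0383^0 = +0.997062
  k=1: (−1)^1·6.0000/(2)·0.9993^2·0.0383^2 = -0.004404
d^2_{1,1}(0.0767) = +0.997062 -0.004404 = +0.992659
D = (+0.703500+0.710695i)·(+0.992659)·(+0.476185+0.879345i) = -0.287821+0.950016i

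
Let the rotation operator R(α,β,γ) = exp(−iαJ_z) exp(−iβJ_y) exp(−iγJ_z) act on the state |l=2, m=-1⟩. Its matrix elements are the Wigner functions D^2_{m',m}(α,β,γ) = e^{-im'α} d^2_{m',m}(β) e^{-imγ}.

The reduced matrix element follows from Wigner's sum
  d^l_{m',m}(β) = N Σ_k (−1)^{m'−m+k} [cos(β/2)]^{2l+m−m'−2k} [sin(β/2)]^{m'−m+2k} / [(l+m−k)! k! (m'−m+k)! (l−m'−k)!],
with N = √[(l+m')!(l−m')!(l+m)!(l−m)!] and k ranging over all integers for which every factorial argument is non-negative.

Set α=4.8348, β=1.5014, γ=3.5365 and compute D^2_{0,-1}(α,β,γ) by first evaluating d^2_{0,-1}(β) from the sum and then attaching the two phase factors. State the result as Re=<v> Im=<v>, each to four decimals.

Re=0.0782 Im=0.0326

Split into d^2_{0,-1}(β=1.5014) × two z-phases.
Half-angle: c=0.731212, s=0.682151. N=√(2·2·1·6)=4.898979
k: max(0,(-1)−(0))=0 … min(2+(-1),2−(0))=1
  k=0: (−1)^1·4.8990/(2)·0.7312^3·0.6822^1 = -0.653259
  k=1: (−1)^2·4.8990/(2)·0.7312^1·0.6822^3 = +0.568538
d^2_{0,-1}(1.5014) = -0.653259 +0.568538 = -0.084720
Attach z-rotation phases: D = e^{-i(0)(4.8348)}·(-0.084720)·e^{-i(-1)(3.5365)} = +0.078199+0.032594i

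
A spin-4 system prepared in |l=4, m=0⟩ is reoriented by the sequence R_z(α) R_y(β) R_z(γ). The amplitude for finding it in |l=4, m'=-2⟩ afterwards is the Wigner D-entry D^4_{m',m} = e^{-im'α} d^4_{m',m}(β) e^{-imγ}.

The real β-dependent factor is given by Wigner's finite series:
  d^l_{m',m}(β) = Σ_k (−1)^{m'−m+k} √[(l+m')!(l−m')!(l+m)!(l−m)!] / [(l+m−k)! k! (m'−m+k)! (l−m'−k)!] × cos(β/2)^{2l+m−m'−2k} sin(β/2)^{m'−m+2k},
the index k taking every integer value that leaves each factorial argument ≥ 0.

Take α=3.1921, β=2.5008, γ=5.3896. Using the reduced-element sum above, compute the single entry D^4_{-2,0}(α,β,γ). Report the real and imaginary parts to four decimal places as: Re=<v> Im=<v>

Re=0.4917 Im=0.0498

Split into d^4_{-2,0}(β=2.5008) × two z-phases.
With c≡cos(β/2)=0.314943 and s≡sin(β/2)=0.949111, N=[2·720·24·24]^{1/2}=910.735966
k: max(0,(0)−(-2))=2 … min(4+(0),4−(-2))=4
  k=2: (−1)^0·910.7360/(96)·0.3149^6·0.9491^2 = +0.008340
  k=3: (−1)^1·910.7360/(36)·0.3149^4·0.9491^4 = -0.201969
  k=4: (−1)^2·910.7360/(96)·0.3149^2·0.9491^6 = +0.687837
d^4_{-2,0}(2.5008) = +0.008340 -0.201969 +0.687837 = +0.494208
D = (+0.994902+0.100843i)·(+0.494208)·(+1.000000+0.000000i) = +0.491689+0.049837i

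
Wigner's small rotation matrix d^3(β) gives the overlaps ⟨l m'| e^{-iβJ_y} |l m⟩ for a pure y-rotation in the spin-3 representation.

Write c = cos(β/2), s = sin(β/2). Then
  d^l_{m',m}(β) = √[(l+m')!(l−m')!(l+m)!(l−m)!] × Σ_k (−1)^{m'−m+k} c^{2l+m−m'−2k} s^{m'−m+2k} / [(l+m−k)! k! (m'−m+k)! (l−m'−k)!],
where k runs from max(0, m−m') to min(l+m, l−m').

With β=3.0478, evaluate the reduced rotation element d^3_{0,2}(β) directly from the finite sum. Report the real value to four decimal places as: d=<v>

d=-0.0120

d^3_{0,2}(β=3.0478) via Wigner's sum:
Half-angle: c=0.046879, s=0.998901. N=√(6·6·120·1)=65.726707
k: max(0,(2)−(0))=2 … min(3+(2),3−(0))=3
  k=2: (−1)^0·65.7267/(12)·0.0469^4·0.9989^2 = +0.000026
  k=3: (−1)^1·65.7267/(12)·0.0469^2·0.9989^4 = -0.011984
d^3_{0,2}(3.0478) = +0.000026 -0.011984 = -0.011958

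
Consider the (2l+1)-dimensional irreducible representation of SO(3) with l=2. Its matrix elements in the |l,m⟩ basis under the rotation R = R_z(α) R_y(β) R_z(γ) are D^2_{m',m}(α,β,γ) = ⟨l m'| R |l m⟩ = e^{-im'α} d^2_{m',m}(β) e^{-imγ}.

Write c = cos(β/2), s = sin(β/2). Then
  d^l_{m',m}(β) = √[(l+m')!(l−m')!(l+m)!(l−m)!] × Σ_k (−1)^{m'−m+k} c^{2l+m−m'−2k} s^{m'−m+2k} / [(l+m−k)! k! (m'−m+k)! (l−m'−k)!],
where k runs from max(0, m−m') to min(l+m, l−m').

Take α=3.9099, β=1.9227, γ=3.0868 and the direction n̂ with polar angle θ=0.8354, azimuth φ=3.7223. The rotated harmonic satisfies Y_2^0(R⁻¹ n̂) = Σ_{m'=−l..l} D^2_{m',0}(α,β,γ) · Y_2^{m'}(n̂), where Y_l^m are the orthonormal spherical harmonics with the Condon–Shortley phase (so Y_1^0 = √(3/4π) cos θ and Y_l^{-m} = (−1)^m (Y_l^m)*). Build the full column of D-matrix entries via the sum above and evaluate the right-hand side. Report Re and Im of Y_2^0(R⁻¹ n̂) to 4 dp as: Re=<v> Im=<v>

Re=-0.1215 Im=0.0000

Need the full column D^2_{m',0} for m'=−2..2 at α=3.9099, β=1.9227, γ=3.0868.
cos(β/2)=0.572414, sin(β/2)=0.819965
d^2_{-2,0}: single k=2 term ⇒ +0.539618;  D = +0.018441+0.539302i
d^2_{-1,0}: k∈[1..2] ⇒ +0.376704 -0.772986 = -0.396282;  D = +0.284961+0.275384i
d^2_{0,0}: k∈[0..2] ⇒ +0.107359 -0.881192 +0.452045 = -0.321788;  D = -0.321788+0.000000i
d^2_{1,0}: k∈[0..1] ⇒ -0.376704 +0.772986 = +0.396282;  D = -0.284961+0.275384i
d^2_{2,0}: single k=0 term ⇒ +0.539618;  D = +0.018441-0.539302i
Y_2^{m'}(θ=0.8354,φ=3.7223) and Σ D·Y over m':
  (+0.0184+0.5393i)·(+0.0846-0.1949i)  (+0.2850+0.2754i)·(-0.3213+0.2109i)  (-0.3218+0.0000i)·(+0.1105+0.0000i)  (-0.2850+0.2754i)·(+0.3213+0.2109i)  (+0.0184-0.5393i)·(+0.0846+0.1949i)
Y_2^0(R⁻¹ n̂) = -0.121516+0.000000i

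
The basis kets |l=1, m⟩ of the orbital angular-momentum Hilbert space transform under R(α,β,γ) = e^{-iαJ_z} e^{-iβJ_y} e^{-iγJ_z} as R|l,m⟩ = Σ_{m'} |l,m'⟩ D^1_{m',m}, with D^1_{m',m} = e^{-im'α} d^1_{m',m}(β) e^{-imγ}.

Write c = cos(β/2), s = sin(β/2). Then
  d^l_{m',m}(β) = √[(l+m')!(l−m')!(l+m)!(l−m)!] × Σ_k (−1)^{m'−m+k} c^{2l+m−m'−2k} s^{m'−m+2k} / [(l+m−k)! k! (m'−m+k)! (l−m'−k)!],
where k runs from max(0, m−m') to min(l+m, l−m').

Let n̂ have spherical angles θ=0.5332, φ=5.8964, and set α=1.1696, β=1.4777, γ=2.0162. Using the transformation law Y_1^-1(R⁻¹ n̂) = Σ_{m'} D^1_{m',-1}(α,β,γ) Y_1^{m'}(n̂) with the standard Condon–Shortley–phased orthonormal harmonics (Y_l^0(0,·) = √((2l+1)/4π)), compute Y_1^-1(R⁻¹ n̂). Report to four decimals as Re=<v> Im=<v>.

Re=-0.0309 Im=-0.3428

Need the full column D^1_{m',-1} for m'=−1..1 at α=1.1696, β=1.4777, γ=2.0162.
cos(β/2)=0.739244, sin(β/2)=0.673438
d^1_{-1,-1}: single k=0 term ⇒ +0.546481;  D = -0.545947-0.024151i
d^1_{0,-1}: single k=0 term ⇒ -0.704045;  D = +0.303318-0.635356i
d^1_{1,-1}: single k=0 term ⇒ +0.453519;  D = +0.300472+0.339700i
Y_1^{m'}(θ=0.5332,φ=5.8964) and Σ D·Y over m':
  (-0.5459-0.0242i)·(+0.1626+0.0662i)  (+0.3033-0.6354i)·(+0.4208+0.0000i)  (+0.3005+0.3397i)·(-0.1626+0.0662i)
Y_1^-1(R⁻¹ n̂) = -0.030934-0.342781i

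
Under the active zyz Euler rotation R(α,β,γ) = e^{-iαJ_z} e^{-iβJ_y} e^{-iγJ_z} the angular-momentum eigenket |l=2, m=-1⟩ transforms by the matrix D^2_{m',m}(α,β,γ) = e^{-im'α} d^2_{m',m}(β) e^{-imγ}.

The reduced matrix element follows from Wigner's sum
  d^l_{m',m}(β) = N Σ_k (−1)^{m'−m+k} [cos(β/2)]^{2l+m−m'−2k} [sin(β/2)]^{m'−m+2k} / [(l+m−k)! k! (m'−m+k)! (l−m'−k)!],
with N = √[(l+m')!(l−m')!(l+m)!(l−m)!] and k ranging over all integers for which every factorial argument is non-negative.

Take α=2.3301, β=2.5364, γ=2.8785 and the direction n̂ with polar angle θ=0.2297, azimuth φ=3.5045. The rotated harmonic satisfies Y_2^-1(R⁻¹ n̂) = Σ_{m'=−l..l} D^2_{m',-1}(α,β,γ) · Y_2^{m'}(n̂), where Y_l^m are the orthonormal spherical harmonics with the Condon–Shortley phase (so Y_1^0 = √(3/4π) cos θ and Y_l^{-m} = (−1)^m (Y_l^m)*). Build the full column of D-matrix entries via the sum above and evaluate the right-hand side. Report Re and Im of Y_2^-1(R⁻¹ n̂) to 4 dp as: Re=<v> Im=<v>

Need the full column D^2_{m',-1} for m'=−2..2 at α=2.3301, β=2.5364, γ=2.8785.
cos(β/2)=0.298000, sin(β/2)=0.954566
d^2_{-2,-1}: single k=1 term ⇒ +0.050522;  D = +0.015666+0.048032i
d^2_{-1,-1}: k∈[0..1] ⇒ +0.007886 -0.242753 = -0.234867;  D = -0.111819+0.206540i
d^2_{0,-1}: k∈[0..1] ⇒ -0.061877 +0.634906 = +0.573029;  D = -0.553311+0.149026i
d^2_{1,-1}: k∈[0..1] ⇒ +0.242753 -0.830279 = -0.587526;  D = -0.501371-0.306290i
d^2_{2,-1}: single k=0 term ⇒ -0.518398;  D = +0.108523+0.506912i
Y_2^{m'}(θ=0.2297,φ=3.5045) and Σ D·Y over m':
  (+0.0157+0.0480i)·(+0.0150-0.0133i)  (-0.1118+0.2065i)·(-0.1601+0.0608i)  (-0.5533+0.1490i)·(+0.5817+0.0000i)  (-0.5014-0.3063i)·(+0.1601+0.0608i)  (+0.1085+0.5069i)·(+0.0150+0.0133i)
Y_2^-1(R⁻¹ n̂) = -0.382429-0.023160i

Re=-0.3824 Im=-0.0232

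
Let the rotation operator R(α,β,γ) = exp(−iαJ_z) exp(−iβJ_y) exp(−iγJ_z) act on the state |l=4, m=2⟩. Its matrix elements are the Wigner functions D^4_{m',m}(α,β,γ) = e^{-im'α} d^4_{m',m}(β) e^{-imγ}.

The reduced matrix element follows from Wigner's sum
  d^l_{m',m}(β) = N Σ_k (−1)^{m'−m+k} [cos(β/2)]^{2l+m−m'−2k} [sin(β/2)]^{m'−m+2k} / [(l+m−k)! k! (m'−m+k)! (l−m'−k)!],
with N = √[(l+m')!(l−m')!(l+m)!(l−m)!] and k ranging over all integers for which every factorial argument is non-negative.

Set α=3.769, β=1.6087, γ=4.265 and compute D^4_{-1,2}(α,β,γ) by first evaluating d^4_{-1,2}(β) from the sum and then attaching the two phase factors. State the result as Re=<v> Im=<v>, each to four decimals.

D^4_{-1,2}(3.769,1.6087,4.265) = e^{-i·-1·3.769}·d^4_{-1,2}(1.6087)·e^{-i·2·4.265}. Compute d first:
c=cos(1.6087/2)=0.693580, s=sin(1.6087/2)=0.720380; N=√[6·120·720·2]=1018.233765
The bounds max(0,m−m')=3 and min(l+m,l−m')=5 give 3 terms
  k=3: (−1)^0·1018.2338/(72)·0.6936^5·0.7204^3 = +0.848558
  k=4: (−1)^1·1018.2338/(48)·0.6936^3·0.7204^5 = -1.373104
  k=5: (−1)^2·1018.2338/(240)·0.6936^1·0.7204^7 = +0.296254
d^4_{-1,2}(1.6087) = +0.848558 -1.373104 +0.296254 = -0.228292
D = (-0.809552-0.587048i)·(-0.228292)·(-0.625692-0.780070i) = -0.011093-0.228022i

Re=-0.0111 Im=-0.2280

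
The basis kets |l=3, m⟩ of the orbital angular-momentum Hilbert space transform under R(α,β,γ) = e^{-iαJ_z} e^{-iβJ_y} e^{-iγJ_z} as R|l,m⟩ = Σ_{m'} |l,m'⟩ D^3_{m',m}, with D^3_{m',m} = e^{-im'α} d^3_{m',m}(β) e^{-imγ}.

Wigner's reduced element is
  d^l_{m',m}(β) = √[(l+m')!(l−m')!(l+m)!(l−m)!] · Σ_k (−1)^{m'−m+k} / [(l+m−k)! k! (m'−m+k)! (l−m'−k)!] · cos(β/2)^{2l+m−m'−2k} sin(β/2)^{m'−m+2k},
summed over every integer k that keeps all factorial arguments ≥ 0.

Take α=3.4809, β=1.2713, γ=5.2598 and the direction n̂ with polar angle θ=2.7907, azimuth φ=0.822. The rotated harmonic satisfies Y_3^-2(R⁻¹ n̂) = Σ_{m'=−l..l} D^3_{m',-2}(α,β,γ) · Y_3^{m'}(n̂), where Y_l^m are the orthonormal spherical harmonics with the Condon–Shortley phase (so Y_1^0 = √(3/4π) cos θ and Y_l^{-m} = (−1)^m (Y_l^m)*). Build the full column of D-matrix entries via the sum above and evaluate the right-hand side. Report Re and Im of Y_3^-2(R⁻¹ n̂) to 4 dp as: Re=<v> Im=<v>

Re=0.0337 Im=0.3918

Need the full column D^3_{m',-2} for m'=−3..3 at α=3.4809, β=1.2713, γ=5.2598.
cos(β/2)=0.804686, sin(β/2)=0.593701
d^3_{-3,-2}: single k=1 term ⇒ +0.490654;  D = -0.253082+0.420346i
d^3_{-2,-2}: k∈[0..1] ⇒ +0.271493 -0.738943 = -0.467450;  D = -0.094077+0.457885i
d^3_{-1,-2}: k∈[0..1] ⇒ -0.633432 +0.689623 = +0.056192;  D = +0.007656+0.055668i
d^3_{0,-2}: k∈[0..1] ⇒ +0.809471 -0.440640 = +0.368831;  D = -0.169000-0.327835i
d^3_{1,-2}: k∈[0..1] ⇒ -0.689623 +0.187700 = -0.501923;  D = -0.365359-0.344150i
d^3_{2,-2}: k∈[0..1] ⇒ +0.402247 -0.043793 = +0.358454;  D = -0.327853-0.144921i
d^3_{3,-2}: single k=0 term ⇒ -0.145392;  D = -0.144962-0.011170i
Y_3^{m'}(θ=2.7907,φ=0.822) and Σ D·Y over m':
  (-0.2531+0.4203i)·(-0.0132-0.0106i)  (-0.0941+0.4579i)·(+0.0083+0.1131i)  (+0.0077+0.0557i)·(+0.2578-0.2774i)  (-0.1690-0.3278i)·(-0.4938+0.0000i)  (-0.3654-0.3442i)·(-0.2578-0.2774i)  (-0.3279-0.1449i)·(+0.0083-0.1131i)  (-0.1450-0.0112i)·(+0.0132-0.0106i)
Y_3^-2(R⁻¹ n̂) = +0.033695+0.391761i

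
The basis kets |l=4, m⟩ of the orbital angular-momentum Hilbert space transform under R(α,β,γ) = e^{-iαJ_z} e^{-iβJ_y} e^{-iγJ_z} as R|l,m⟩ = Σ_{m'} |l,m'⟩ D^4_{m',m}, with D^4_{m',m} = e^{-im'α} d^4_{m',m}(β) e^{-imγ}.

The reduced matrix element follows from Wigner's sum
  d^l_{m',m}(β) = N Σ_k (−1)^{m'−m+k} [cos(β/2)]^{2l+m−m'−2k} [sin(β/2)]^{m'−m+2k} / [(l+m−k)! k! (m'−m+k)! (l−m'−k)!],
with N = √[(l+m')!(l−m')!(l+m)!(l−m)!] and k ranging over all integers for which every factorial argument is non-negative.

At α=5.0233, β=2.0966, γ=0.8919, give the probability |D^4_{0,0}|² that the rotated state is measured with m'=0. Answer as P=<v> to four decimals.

D^4_{0,0}(5.0233,2.0966,0.8919) = e^{-i·0·5.0233}·d^4_{0,0}(2.0966)·e^{-i·0·0.8919}. Compute d first:
Half-angle: c=0.499045, s=0.866576. N=√(24·24·24·24)=576.000000
k∈{0,1,2,3,4} keeps every argument non-negative
  k=0: (−1)^0·576.0000/(576)·0.4990^8·0.8666^0 = +0.003847
  k=1: (−1)^1·576.0000/(36)·0.4990^6·0.8666^2 = -0.185597
  k=2: (−1)^2·576.0000/(16)·0.4990^4·0.8666^4 = +1.259180
  k=3: (−1)^3·576.0000/(36)·0.4990^2·0.8666^6 = -1.687484
  k=4: (−1)^4·576.0000/(576)·0.4990^0·0.8666^8 = +0.318019
d^4_{0,0}(2.0966) = +0.003847 -0.185597 +1.259180 -1.687484 +0.318019 = -0.292034
|D^4_{0,0}|² = |d^4_{0,0}(β)|² = (-0.292034)² = 0.085284 (the z-rotation phases have unit modulus)

P=0.0853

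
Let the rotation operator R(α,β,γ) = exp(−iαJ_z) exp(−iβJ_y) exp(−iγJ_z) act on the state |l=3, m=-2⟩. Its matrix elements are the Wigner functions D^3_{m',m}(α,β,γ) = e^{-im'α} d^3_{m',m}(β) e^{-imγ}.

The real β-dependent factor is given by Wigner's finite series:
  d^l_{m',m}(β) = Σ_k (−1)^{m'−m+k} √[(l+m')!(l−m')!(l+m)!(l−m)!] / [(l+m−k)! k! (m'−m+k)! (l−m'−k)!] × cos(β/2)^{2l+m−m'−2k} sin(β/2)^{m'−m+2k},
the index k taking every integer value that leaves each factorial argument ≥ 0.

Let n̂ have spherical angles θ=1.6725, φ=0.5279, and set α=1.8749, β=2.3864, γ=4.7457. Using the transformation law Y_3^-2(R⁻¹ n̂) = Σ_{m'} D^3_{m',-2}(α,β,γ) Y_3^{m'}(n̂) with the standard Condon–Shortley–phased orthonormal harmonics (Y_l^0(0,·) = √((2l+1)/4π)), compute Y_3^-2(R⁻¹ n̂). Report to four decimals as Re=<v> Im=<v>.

Re=0.2115 Im=0.0549

Need the full column D^3_{m',-2} for m'=−3..3 at α=1.8749, β=2.3864, γ=4.7457.
cos(β/2)=0.368687, sin(β/2)=0.929554
d^3_{-3,-2}: single k=1 term ⇒ +0.015511;  D = -0.012873+0.008654i
d^3_{-2,-2}: k∈[0..1] ⇒ +0.002512 -0.079827 = -0.077316;  D = -0.060369-0.048304i
d^3_{-1,-2}: k∈[0..1] ⇒ -0.020025 +0.254582 = +0.234557;  D = +0.084978-0.218622i
d^3_{0,-2}: k∈[0..1] ⇒ +0.087446 -0.555871 = -0.468425;  D = +0.467386+0.031184i
d^3_{1,-2}: k∈[0..1] ⇒ -0.254582 +0.809152 = +0.554570;  D = +0.130466+0.539005i
d^3_{2,-2}: k∈[0..1] ⇒ +0.507439 -0.645129 = -0.137690;  D = -0.117985+0.070978i
d^3_{3,-2}: single k=0 term ⇒ -0.626766;  D = +0.469090+0.415681i
Y_3^{m'}(θ=1.6725,φ=0.5279) and Σ D·Y over m':
  (-0.0129+0.0087i)·(-0.0053-0.4108i)  (-0.0604-0.0483i)·(-0.0506+0.0894i)  (+0.0850-0.2186i)·(-0.2634+0.1536i)  (+0.4674+0.0312i)·(+0.1117+0.0000i)  (+0.1305+0.5390i)·(+0.2634+0.1536i)  (-0.1180+0.0710i)·(-0.0506-0.0894i)  (+0.4691+0.4157i)·(+0.0053-0.4108i)
Y_3^-2(R⁻¹ n̂) = +0.211517+0.054923i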